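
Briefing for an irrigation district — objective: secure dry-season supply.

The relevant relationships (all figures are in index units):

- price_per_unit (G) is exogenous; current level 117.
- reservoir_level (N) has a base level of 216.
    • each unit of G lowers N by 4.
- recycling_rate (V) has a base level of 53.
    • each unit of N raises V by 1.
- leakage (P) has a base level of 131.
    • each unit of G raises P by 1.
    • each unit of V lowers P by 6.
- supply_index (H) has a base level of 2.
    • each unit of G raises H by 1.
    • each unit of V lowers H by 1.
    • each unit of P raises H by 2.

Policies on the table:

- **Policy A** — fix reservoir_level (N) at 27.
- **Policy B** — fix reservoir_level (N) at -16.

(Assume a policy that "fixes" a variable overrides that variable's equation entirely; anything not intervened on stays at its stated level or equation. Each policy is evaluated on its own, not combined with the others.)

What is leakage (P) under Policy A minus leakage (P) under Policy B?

-258

Policy A (N := 27):
  G = 117
  N = 27
  V = 53 + 27 = 80
  P = 131 + 117 − 6·80 = -232
Policy B (N := -16):
  G = 117
  N = -16
  V = 53 + (-16) = 37
  P = 131 + 117 − 6·37 = 26
P: -232 − 26 = -258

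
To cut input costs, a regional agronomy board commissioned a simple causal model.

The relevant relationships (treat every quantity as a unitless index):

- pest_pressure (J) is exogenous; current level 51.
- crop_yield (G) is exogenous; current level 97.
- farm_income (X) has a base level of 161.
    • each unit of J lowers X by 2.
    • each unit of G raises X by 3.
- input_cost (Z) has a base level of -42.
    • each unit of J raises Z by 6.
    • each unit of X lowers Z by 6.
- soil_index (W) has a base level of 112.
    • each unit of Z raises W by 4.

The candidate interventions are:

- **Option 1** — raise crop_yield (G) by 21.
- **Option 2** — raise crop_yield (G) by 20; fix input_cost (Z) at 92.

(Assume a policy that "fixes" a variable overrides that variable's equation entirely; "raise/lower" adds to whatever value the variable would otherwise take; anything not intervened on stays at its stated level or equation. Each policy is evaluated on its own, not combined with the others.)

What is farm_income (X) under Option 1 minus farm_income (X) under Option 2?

Option 1 (G + 21):
  J = 51
  G = 97 + 21 = 118
  X = 161 − 2·51 + 3·118 = 413
Option 2 (G + 20, Z := 92):
  J = 51
  G = 97 + 20 = 117
  X = 161 − 2·51 + 3·117 = 410
X: 413 − 410 = 3

3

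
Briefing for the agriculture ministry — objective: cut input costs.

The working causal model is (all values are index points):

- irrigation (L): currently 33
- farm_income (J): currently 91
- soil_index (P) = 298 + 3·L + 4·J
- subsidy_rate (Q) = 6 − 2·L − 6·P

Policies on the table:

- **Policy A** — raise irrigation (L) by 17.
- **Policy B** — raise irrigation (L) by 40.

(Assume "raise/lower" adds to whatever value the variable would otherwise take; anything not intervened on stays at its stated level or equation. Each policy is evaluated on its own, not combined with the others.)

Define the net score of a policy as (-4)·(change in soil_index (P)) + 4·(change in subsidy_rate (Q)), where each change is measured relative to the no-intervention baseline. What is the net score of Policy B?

Baseline:
  L = 33
  J = 91
  P = 298 + 3·33 + 4·91 = 761
  Q = 6 − 2·33 − 6·761 = -4626
Policy B (L + 40):
  L = 33 + 40 = 73
  J = 91
  P = 298 + 3·73 + 4·91 = 881
  Q = 6 − 2·73 − 6·881 = -5426
ΔP = 881 − 761 = 120; ΔQ = -5426 − (-4626) = -800
Score = (-4)·120 + 4·(-800) = -3680

-3680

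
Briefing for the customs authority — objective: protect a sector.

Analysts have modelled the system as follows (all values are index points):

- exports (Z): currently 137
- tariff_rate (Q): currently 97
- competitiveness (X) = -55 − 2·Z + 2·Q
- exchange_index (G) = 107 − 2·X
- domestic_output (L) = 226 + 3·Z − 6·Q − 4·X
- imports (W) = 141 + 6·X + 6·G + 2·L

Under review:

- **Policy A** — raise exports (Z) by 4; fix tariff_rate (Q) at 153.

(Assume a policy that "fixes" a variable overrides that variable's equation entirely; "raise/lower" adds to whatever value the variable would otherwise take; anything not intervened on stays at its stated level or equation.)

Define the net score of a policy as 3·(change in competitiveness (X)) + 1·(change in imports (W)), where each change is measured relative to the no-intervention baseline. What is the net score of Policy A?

Baseline:
  Z = 137
  Q = 97
  X = -55 − 2·137 + 2·97 = -135
  G = 107 − 2·(-135) = 377
  L = 226 + 3·137 − 6·97 − 4·(-135) = 595
  W = 141 + 6·(-135) + 6·377 + 2·595 = 2783
Policy A (Z + 4, Q := 153):
  Z = 137 + 4 = 141
  Q = 153
  X = -55 − 2·141 + 2·153 = -31
  G = 107 − 2·(-31) = 169
  L = 226 + 3·141 − 6·153 − 4·(-31) = -145
  W = 141 + 6·(-31) + 6·169 + 2·(-145) = 679
ΔX = -31 − (-135) = 104; ΔW = 679 − 2783 = -2104
Score = 3·104 + 1·(-2104) = -1792

-1792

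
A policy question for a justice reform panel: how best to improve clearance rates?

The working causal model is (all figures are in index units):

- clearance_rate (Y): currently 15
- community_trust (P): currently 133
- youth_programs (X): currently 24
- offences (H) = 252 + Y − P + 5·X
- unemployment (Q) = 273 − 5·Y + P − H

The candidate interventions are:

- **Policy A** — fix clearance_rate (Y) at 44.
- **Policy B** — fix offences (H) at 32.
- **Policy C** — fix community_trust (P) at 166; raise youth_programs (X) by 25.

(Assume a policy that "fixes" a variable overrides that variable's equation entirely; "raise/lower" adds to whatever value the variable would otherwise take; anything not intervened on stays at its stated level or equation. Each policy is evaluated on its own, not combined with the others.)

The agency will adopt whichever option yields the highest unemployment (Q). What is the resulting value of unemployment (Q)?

299

Policy A (Y := 44):
  Y = 44
  P = 133
  X = 24
  H = 252 + 44 − 133 + 5·24 = 283
  Q = 273 − 5·44 + 133 − 283 = -97
Policy B (H := 32):
  Y = 15
  P = 133
  X = 24
  H = 32
  Q = 273 − 5·15 + 133 − 32 = 299
Policy C (P := 166, X + 25):
  Y = 15
  P = 166
  X = 24 + 25 = 49
  H = 252 + 15 − 166 + 5·49 = 346
  Q = 273 − 5·15 + 166 − 346 = 18
Comparing — Policy A: Q=-97, Policy B: Q=299, Policy C: Q=18. Highest is 299 (Policy B).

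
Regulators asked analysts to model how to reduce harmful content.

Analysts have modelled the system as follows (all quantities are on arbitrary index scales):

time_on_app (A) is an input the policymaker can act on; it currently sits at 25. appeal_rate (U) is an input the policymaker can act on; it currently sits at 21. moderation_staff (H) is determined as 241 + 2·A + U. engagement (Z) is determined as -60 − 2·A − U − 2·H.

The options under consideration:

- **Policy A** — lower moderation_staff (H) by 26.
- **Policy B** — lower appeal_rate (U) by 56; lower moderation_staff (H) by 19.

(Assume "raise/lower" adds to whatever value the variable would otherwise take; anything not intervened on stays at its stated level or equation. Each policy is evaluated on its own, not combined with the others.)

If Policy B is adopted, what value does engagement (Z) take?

Policy B (U − 56, H − 19):
  A = 25
  U = 21 − 56 = -35
  H = 241 + 2·25 + (-35) (−19 from intervention) = 237
  Z = -60 − 2·25 − (-35) − 2·237 = -549

-549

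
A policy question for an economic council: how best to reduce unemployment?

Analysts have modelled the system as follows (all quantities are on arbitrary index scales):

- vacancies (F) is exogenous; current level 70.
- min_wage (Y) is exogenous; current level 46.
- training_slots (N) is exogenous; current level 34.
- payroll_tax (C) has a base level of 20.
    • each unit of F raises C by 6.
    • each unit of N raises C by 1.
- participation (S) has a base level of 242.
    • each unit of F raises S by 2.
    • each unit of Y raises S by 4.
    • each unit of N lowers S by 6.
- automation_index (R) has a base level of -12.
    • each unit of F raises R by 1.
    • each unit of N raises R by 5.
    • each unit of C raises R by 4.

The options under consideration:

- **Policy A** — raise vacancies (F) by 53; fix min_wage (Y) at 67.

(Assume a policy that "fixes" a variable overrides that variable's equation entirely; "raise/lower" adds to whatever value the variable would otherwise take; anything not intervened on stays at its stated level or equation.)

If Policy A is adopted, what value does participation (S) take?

552

Policy A (F + 53, Y := 67):
  F = 70 + 53 = 123
  Y = 67
  N = 34
  S = 242 + 2·123 + 4·67 − 6·34 = 552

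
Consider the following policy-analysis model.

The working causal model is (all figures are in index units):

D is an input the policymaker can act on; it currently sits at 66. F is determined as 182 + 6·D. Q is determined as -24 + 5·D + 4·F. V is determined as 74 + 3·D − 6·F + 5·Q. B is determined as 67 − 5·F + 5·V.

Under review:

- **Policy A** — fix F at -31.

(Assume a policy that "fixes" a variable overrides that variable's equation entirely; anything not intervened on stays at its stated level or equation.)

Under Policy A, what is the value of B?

Policy A (F := -31):
  D = 66
  F = -31
  Q = -24 + 5·66 + 4·(-31) = 182
  V = 74 + 3·66 − 6·(-31) + 5·182 = 1368
  B = 67 − 5·(-31) + 5·1368 = 7062

7062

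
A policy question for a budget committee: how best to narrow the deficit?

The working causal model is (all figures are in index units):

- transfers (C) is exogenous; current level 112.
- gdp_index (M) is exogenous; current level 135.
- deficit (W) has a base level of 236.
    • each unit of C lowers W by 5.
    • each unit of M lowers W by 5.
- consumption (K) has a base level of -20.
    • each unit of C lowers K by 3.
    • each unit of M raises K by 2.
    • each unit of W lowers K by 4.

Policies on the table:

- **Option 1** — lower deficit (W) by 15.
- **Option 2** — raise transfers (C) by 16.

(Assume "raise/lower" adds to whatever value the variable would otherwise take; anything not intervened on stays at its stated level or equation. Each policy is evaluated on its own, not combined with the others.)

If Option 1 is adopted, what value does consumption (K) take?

3970

Option 1 (W − 15):
  C = 112
  M = 135
  W = 236 − 5·112 − 5·135 (−15 from intervention) = -1014
  K = -20 − 3·112 + 2·135 − 4·(-1014) = 3970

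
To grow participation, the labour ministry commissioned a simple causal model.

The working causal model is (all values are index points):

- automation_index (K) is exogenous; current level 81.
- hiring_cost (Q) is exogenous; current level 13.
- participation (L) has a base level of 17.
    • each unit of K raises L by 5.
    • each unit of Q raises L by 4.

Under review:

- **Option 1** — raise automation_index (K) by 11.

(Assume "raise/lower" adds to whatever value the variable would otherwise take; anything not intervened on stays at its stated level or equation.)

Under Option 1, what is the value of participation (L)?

Option 1 (K + 11):
  K = 81 + 11 = 92
  Q = 13
  L = 17 + 5·92 + 4·13 = 529

529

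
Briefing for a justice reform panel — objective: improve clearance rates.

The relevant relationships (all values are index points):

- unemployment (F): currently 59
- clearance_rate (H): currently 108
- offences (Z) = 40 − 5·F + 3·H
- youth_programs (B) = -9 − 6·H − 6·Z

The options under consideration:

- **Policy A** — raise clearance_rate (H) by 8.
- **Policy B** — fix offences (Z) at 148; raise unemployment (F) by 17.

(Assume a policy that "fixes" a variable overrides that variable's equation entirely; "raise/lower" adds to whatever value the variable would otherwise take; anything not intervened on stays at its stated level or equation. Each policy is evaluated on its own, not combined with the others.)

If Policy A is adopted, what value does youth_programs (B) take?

Policy A (H + 8):
  F = 59
  H = 108 + 8 = 116
  Z = 40 − 5·59 + 3·116 = 93
  B = -9 − 6·116 − 6·93 = -1263

-1263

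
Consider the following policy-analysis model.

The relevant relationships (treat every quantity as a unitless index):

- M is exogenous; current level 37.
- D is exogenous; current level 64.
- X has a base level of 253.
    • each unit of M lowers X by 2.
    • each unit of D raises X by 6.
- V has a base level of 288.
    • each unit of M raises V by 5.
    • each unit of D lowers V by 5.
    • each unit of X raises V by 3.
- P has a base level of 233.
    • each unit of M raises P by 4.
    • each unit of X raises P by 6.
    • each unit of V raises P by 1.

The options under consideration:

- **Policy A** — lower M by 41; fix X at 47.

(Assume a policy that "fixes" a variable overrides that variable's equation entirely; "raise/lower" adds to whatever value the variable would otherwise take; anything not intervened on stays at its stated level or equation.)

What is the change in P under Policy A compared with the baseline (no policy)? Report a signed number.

Baseline:
  M = 37
  D = 64
  X = 253 − 2·37 + 6·64 = 563
  V = 288 + 5·37 − 5·64 + 3·563 = 1842
  P = 233 + 4·37 + 6·563 + 1842 = 5601
Policy A (M − 41, X := 47):
  M = 37 − 41 = -4
  D = 64
  X = 47
  V = 288 + 5·(-4) − 5·64 + 3·47 = 89
  P = 233 + 4·(-4) + 6·47 + 89 = 588
Change in P: 588 − 5601 = -5013

-5013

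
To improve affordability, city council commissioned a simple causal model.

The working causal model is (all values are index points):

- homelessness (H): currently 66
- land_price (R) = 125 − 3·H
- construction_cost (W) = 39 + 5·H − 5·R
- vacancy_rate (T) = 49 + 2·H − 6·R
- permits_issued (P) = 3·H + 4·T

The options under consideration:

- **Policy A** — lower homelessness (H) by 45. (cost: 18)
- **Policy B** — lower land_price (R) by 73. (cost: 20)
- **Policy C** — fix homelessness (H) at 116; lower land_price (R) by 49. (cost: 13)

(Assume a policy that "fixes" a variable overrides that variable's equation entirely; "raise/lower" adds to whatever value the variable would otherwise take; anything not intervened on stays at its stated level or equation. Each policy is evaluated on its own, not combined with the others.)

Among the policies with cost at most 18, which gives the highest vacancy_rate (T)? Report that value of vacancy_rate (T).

1913

Policy A (H − 45):
  H = 66 − 45 = 21
  R = 125 − 3·21 = 62
  T = 49 + 2·21 − 6·62 = -281
Policy C (H := 116, R − 49):
  H = 116
  R = 125 − 3·116 (−49 from intervention) = -272
  T = 49 + 2·116 − 6·(-272) = 1913
Comparing — Policy A: T=-281, Policy C: T=1913. Highest is 1913 (Policy C).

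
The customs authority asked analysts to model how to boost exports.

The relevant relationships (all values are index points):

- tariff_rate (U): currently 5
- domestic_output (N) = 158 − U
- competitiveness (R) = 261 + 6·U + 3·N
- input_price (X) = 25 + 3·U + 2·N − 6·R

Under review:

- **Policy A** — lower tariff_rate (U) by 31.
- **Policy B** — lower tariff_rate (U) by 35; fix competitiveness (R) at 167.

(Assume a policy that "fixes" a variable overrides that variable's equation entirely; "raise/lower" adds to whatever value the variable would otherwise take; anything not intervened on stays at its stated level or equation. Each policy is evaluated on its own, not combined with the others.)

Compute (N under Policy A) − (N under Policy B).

-4

Policy A (U − 31):
  U = 5 − 31 = -26
  N = 158 − (-26) = 184
Policy B (U − 35, R := 167):
  U = 5 − 35 = -30
  N = 158 − (-30) = 188
N: 184 − 188 = -4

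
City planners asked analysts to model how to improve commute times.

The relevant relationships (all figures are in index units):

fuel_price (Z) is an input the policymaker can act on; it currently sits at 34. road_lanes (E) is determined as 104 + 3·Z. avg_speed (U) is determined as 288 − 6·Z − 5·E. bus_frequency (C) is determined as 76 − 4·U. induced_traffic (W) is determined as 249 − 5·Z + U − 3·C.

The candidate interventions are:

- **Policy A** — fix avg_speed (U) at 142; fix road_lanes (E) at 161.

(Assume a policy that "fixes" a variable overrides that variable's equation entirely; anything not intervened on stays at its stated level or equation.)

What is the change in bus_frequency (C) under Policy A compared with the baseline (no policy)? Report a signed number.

-4352

Baseline:
  Z = 34
  E = 104 + 3·34 = 206
  U = 288 − 6·34 − 5·206 = -946
  C = 76 − 4·(-946) = 3860
Policy A (U := 142, E := 161):
  Z = 34
  E = 161
  U = 142
  C = 76 − 4·142 = -492
Change in C: -492 − 3860 = -4352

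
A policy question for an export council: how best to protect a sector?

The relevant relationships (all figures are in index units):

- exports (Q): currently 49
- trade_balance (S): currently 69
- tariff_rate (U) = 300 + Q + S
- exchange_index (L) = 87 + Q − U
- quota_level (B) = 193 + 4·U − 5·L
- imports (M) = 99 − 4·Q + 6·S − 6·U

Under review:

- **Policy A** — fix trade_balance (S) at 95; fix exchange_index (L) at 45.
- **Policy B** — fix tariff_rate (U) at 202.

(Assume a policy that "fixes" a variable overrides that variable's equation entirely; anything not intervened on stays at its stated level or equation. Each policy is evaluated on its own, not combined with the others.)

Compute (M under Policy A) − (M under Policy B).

-1296

Policy A (S := 95, L := 45):
  Q = 49
  S = 95
  U = 300 + 49 + 95 = 444
  M = 99 − 4·49 + 6·95 − 6·444 = -2191
Policy B (U := 202):
  Q = 49
  S = 69
  U = 202
  M = 99 − 4·49 + 6·69 − 6·202 = -895
M: -2191 − (-895) = -1296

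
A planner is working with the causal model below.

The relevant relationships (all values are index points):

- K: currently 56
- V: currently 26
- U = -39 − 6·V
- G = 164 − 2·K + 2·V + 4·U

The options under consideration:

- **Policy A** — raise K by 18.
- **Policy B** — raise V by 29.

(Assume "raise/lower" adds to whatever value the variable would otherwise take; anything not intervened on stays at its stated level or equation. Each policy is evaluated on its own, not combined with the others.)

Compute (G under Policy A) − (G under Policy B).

Policy A (K + 18):
  K = 56 + 18 = 74
  V = 26
  U = -39 − 6·26 = -195
  G = 164 − 2·74 + 2·26 + 4·(-195) = -712
Policy B (V + 29):
  K = 56
  V = 26 + 29 = 55
  U = -39 − 6·55 = -369
  G = 164 − 2·56 + 2·55 + 4·(-369) = -1314
G: -712 − (-1314) = 602

602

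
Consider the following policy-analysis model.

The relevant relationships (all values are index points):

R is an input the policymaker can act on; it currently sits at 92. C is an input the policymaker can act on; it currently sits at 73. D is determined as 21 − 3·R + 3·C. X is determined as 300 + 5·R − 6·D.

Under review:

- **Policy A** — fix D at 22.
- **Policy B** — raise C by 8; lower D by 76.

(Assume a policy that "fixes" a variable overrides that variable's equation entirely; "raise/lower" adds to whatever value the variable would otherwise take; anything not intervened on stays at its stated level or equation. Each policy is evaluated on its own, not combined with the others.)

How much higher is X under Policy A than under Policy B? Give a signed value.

-660

Policy A (D := 22):
  R = 92
  C = 73
  D = 22
  X = 300 + 5·92 − 6·22 = 628
Policy B (C + 8, D − 76):
  R = 92
  C = 73 + 8 = 81
  D = 21 − 3·92 + 3·81 (−76 from intervention) = -88
  X = 300 + 5·92 − 6·(-88) = 1288
X: 628 − 1288 = -660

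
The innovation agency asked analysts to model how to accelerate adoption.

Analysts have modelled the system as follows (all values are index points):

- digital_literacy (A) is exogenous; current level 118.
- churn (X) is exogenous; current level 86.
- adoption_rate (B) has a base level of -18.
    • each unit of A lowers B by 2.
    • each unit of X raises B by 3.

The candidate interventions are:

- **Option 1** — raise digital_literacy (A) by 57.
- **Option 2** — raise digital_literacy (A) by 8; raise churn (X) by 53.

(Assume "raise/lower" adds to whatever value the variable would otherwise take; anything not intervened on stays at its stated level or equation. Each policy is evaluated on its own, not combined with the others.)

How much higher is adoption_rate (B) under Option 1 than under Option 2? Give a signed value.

-257

Option 1 (A + 57):
  A = 118 + 57 = 175
  X = 86
  B = -18 − 2·175 + 3·86 = -110
Option 2 (A + 8, X + 53):
  A = 118 + 8 = 126
  X = 86 + 53 = 139
  B = -18 − 2·126 + 3·139 = 147
B: -110 − 147 = -257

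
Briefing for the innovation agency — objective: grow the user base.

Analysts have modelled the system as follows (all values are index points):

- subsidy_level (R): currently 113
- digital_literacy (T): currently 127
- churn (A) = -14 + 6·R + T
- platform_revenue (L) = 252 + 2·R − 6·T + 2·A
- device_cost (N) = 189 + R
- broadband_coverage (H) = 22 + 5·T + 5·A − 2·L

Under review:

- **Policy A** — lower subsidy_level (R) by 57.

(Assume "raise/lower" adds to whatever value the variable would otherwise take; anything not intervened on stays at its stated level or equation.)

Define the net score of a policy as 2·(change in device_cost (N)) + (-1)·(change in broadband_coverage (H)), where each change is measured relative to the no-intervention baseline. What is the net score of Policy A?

Baseline:
  R = 113
  T = 127
  A = -14 + 6·113 + 127 = 791
  L = 252 + 2·113 − 6·127 + 2·791 = 1298
  N = 189 + 113 = 302
  H = 22 + 5·127 + 5·791 − 2·1298 = 2016
Policy A (R − 57):
  R = 113 − 57 = 56
  T = 127
  A = -14 + 6·56 + 127 = 449
  L = 252 + 2·56 − 6·127 + 2·449 = 500
  N = 189 + 56 = 245
  H = 22 + 5·127 + 5·449 − 2·500 = 1902
ΔN = 245 − 302 = -57; ΔH = 1902 − 2016 = -114
Score = 2·(-57) + (-1)·(-114) = 0

0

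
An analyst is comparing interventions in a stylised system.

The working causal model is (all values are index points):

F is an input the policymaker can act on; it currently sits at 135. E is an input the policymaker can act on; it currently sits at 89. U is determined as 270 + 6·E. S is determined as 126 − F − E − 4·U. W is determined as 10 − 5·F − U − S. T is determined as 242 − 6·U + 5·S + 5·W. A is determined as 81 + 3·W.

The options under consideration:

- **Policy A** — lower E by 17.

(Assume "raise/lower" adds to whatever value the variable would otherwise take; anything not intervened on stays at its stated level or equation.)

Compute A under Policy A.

Policy A (E − 17):
  F = 135
  E = 89 − 17 = 72
  U = 270 + 6·72 = 702
  S = 126 − 135 − 72 − 4·702 = -2889
  W = 10 − 5·135 − 702 − (-2889) = 1522
  A = 81 + 3·1522 = 4647

4647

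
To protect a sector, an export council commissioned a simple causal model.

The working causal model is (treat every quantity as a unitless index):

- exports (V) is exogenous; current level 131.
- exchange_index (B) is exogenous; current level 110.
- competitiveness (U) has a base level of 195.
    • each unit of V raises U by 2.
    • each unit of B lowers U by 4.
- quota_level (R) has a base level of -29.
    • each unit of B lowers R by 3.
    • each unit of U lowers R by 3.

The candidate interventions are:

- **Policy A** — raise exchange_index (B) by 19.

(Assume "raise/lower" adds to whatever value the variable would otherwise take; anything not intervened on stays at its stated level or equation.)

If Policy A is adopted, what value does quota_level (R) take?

-239

Policy A (B + 19):
  V = 131
  B = 110 + 19 = 129
  U = 195 + 2·131 − 4·129 = -59
  R = -29 − 3·129 − 3·(-59) = -239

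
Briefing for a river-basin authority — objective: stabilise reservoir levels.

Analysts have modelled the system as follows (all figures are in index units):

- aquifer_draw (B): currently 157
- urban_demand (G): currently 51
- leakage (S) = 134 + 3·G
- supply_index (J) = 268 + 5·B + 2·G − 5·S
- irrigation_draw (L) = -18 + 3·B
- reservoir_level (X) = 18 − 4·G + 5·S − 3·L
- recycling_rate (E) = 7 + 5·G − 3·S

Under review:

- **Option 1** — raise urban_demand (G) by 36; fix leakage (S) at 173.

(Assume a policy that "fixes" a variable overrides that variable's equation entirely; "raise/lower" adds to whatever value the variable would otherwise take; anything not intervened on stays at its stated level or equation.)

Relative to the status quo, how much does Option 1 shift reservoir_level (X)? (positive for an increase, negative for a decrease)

Baseline:
  B = 157
  G = 51
  S = 134 + 3·51 = 287
  L = -18 + 3·157 = 453
  X = 18 − 4·51 + 5·287 − 3·453 = -110
Option 1 (G + 36, S := 173):
  B = 157
  G = 51 + 36 = 87
  S = 173
  L = -18 + 3·157 = 453
  X = 18 − 4·87 + 5·173 − 3·453 = -824
Change in X: -824 − (-110) = -714

-714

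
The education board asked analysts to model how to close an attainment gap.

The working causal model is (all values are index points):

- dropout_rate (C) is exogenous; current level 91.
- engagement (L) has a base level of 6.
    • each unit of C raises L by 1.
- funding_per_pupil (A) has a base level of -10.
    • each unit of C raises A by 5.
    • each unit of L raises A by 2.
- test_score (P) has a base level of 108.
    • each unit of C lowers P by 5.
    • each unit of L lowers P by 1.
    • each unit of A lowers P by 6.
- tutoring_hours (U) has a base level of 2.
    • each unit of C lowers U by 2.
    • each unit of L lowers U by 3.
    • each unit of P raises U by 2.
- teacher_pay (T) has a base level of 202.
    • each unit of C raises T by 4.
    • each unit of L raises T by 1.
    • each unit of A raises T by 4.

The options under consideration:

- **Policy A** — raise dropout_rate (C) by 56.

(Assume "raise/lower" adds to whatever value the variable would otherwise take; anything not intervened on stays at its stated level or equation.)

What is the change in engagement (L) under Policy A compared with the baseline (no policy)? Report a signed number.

56

Baseline:
  C = 91
  L = 6 + 91 = 97
Policy A (C + 56):
  C = 91 + 56 = 147
  L = 6 + 147 = 153
Change in L: 153 − 97 = 56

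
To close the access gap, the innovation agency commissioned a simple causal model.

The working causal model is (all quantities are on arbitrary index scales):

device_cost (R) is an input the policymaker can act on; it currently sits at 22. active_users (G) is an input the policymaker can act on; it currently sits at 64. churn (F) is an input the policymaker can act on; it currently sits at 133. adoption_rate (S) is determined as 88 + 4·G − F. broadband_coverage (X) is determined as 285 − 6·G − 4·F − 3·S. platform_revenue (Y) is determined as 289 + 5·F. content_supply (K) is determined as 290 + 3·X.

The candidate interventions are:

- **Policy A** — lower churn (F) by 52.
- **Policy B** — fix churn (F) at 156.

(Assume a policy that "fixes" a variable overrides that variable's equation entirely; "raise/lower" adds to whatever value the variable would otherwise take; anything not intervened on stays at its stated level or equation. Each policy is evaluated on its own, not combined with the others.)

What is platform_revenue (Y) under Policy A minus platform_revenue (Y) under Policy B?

Policy A (F − 52):
  F = 133 − 52 = 81
  Y = 289 + 5·81 = 694
Policy B (F := 156):
  F = 156
  Y = 289 + 5·156 = 1069
Y: 694 − 1069 = -375

-375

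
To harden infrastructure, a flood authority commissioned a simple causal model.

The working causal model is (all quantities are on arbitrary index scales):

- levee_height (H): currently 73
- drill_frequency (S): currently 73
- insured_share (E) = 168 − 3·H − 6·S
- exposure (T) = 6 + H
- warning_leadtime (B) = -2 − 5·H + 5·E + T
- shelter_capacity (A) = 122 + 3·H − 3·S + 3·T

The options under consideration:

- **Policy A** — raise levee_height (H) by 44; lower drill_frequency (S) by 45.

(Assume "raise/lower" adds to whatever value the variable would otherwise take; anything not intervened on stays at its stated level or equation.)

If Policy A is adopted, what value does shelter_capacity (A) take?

758

Policy A (H + 44, S − 45):
  H = 73 + 44 = 117
  S = 73 − 45 = 28
  T = 6 + 117 = 123
  A = 122 + 3·117 − 3·28 + 3·123 = 758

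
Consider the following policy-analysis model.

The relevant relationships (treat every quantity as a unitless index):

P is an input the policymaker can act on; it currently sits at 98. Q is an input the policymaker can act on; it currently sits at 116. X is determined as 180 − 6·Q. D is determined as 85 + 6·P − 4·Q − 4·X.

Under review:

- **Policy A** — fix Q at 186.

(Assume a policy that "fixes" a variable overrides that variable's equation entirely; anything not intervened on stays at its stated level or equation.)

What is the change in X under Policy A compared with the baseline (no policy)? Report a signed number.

Baseline:
  Q = 116
  X = 180 − 6·116 = -516
Policy A (Q := 186):
  Q = 186
  X = 180 − 6·186 = -936
Change in X: -936 − (-516) = -420

-420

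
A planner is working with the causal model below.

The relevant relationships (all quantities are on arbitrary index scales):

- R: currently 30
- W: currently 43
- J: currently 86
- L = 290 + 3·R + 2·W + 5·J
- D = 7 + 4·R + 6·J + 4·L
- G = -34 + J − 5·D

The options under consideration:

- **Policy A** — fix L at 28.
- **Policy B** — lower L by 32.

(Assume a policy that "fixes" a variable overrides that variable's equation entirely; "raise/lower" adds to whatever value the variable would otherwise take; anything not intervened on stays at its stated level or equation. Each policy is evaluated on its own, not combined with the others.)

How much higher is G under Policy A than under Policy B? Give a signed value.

Policy A (L := 28):
  R = 30
  W = 43
  J = 86
  L = 28
  D = 7 + 4·30 + 6·86 + 4·28 = 755
  G = -34 + 86 − 5·755 = -3723
Policy B (L − 32):
  R = 30
  W = 43
  J = 86
  L = 290 + 3·30 + 2·43 + 5·86 (−32 from intervention) = 864
  D = 7 + 4·30 + 6·86 + 4·864 = 4099
  G = -34 + 86 − 5·4099 = -20443
G: -3723 − (-20443) = 16720

16720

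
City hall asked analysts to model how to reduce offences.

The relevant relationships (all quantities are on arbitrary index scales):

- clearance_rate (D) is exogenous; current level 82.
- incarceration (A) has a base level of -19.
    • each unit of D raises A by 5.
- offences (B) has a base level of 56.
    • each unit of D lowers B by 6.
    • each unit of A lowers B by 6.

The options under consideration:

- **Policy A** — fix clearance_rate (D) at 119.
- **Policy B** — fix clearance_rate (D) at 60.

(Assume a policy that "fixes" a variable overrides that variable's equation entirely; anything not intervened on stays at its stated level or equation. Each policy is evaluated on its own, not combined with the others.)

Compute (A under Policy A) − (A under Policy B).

295

Policy A (D := 119):
  D = 119
  A = -19 + 5·119 = 576
Policy B (D := 60):
  D = 60
  A = -19 + 5·60 = 281
A: 576 − 281 = 295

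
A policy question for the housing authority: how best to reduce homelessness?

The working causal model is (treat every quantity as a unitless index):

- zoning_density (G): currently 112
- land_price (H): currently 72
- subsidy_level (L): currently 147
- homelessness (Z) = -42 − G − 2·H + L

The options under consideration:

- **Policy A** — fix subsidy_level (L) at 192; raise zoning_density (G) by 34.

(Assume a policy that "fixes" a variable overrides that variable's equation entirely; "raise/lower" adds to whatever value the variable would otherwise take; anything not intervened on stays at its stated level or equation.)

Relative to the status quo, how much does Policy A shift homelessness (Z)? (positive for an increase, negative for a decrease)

Baseline:
  G = 112
  H = 72
  L = 147
  Z = -42 − 112 − 2·72 + 147 = -151
Policy A (L := 192, G + 34):
  G = 112 + 34 = 146
  H = 72
  L = 192
  Z = -42 − 146 − 2·72 + 192 = -140
Change in Z: -140 − (-151) = 11

11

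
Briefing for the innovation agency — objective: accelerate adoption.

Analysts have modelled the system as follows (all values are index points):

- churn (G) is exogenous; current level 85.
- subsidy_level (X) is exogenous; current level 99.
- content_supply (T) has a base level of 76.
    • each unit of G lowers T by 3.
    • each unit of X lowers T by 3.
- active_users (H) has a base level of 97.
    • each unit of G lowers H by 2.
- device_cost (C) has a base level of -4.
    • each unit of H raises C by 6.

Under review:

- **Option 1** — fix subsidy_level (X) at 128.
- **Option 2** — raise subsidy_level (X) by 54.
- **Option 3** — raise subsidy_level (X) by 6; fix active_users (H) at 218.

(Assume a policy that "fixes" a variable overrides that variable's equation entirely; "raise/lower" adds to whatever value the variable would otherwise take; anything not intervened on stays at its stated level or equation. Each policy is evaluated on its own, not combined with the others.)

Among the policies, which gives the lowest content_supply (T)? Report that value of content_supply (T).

Option 1 (X := 128):
  G = 85
  X = 128
  T = 76 − 3·85 − 3·128 = -563
Option 2 (X + 54):
  G = 85
  X = 99 + 54 = 153
  T = 76 − 3·85 − 3·153 = -638
Option 3 (X + 6, H := 218):
  G = 85
  X = 99 + 6 = 105
  T = 76 − 3·85 − 3·105 = -494
Comparing — Option 1: T=-563, Option 2: T=-638, Option 3: T=-494. Lowest is -638 (Option 2).

-638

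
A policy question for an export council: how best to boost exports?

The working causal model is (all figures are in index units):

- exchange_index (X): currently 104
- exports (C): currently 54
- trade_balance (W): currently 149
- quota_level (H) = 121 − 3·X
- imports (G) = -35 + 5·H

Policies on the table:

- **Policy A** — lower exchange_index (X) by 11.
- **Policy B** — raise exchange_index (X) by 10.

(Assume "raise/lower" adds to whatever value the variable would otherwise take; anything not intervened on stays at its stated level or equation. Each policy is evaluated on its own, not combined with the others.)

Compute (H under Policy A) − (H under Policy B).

Policy A (X − 11):
  X = 104 − 11 = 93
  H = 121 − 3·93 = -158
Policy B (X + 10):
  X = 104 + 10 = 114
  H = 121 − 3·114 = -221
H: -158 − (-221) = 63

63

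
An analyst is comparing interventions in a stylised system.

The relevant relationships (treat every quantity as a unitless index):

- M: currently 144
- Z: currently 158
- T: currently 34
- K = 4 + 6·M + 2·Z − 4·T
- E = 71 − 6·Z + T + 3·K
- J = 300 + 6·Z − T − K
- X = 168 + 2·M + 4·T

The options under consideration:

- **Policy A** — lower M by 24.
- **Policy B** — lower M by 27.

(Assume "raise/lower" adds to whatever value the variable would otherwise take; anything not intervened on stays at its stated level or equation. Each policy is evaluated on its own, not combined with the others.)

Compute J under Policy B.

328

Policy B (M − 27):
  M = 144 − 27 = 117
  Z = 158
  T = 34
  K = 4 + 6·117 + 2·158 − 4·34 = 886
  J = 300 + 6·158 − 34 − 886 = 328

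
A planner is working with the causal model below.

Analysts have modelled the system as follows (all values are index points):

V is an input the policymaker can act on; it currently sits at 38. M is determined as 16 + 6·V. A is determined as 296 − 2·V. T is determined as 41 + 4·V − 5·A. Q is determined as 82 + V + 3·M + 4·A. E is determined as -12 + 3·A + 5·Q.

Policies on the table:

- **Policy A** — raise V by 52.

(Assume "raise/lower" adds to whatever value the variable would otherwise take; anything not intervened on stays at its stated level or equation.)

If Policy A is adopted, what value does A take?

116

Policy A (V + 52):
  V = 38 + 52 = 90
  A = 296 − 2·90 = 116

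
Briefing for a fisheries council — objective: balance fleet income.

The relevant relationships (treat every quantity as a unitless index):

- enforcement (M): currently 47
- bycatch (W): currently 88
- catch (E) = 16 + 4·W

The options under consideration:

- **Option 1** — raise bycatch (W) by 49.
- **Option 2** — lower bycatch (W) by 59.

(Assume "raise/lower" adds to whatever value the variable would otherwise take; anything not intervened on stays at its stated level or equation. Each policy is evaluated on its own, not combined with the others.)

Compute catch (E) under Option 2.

Option 2 (W − 59):
  W = 88 − 59 = 29
  E = 16 + 4·29 = 132

132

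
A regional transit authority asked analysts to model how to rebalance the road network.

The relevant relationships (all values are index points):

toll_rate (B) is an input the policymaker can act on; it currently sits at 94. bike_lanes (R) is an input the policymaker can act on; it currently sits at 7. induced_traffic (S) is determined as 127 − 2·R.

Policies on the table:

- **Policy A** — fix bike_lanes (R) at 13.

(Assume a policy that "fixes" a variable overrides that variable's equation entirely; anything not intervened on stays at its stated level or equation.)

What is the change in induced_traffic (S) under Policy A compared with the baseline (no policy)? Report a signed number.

-12

Baseline:
  R = 7
  S = 127 − 2·7 = 113
Policy A (R := 13):
  R = 13
  S = 127 − 2·13 = 101
Change in S: 101 − 113 = -12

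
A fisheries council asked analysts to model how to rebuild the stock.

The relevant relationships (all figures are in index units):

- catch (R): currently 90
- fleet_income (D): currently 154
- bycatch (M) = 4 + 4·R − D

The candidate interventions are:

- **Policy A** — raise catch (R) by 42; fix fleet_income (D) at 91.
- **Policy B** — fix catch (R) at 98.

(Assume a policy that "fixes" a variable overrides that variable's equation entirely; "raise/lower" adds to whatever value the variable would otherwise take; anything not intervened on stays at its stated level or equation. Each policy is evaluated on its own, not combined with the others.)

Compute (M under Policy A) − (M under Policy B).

199

Policy A (R + 42, D := 91):
  R = 90 + 42 = 132
  D = 91
  M = 4 + 4·132 − 91 = 441
Policy B (R := 98):
  R = 98
  D = 154
  M = 4 + 4·98 − 154 = 242
M: 441 − 242 = 199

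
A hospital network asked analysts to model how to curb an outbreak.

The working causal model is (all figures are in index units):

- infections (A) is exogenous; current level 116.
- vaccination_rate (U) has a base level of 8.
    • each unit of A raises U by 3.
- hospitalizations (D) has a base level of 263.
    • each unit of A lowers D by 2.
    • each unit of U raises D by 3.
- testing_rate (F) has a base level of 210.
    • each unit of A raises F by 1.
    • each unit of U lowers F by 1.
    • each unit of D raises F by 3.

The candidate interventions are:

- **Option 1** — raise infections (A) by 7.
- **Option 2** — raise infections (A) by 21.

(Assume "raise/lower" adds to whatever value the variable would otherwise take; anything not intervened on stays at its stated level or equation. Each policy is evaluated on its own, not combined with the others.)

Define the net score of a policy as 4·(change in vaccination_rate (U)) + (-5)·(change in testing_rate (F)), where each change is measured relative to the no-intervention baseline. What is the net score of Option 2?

-1743

Baseline:
  A = 116
  U = 8 + 3·116 = 356
  D = 263 − 2·116 + 3·356 = 1099
  F = 210 + 116 − 356 + 3·1099 = 3267
Option 2 (A + 21):
  A = 116 + 21 = 137
  U = 8 + 3·137 = 419
  D = 263 − 2·137 + 3·419 = 1246
  F = 210 + 137 − 419 + 3·1246 = 3666
ΔU = 419 − 356 = 63; ΔF = 3666 − 3267 = 399
Score = 4·63 + (-5)·399 = -1743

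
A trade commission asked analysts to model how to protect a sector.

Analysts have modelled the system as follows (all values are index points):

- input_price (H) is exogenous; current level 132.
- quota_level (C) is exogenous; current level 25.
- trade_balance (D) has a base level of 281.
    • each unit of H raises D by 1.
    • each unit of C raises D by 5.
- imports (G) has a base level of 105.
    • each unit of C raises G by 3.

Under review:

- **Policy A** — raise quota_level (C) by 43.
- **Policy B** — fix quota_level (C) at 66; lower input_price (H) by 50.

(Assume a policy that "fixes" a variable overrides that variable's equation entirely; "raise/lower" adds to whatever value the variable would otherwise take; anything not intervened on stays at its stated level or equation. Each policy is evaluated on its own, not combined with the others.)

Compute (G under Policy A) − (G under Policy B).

6

Policy A (C + 43):
  C = 25 + 43 = 68
  G = 105 + 3·68 = 309
Policy B (C := 66, H − 50):
  C = 66
  G = 105 + 3·66 = 303
G: 309 − 303 = 6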